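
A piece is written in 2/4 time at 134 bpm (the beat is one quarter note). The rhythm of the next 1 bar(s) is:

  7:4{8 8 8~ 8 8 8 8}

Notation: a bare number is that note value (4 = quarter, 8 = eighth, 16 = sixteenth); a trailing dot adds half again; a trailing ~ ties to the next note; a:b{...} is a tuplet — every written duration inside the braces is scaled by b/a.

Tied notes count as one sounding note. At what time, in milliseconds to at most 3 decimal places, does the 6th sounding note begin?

note 6 onset = 12/7b = 767.591ms

1. 0.0ms @ 0 + 127.932ms (2/7)
2. 127.932ms @ 2/7 + 127.932ms (2/7)
3. 255.864ms @ 4/7 + 255.864ms (4/7)
4. 511.727ms @ 8/7 + 127.932ms (2/7)
5. 639.659ms @ 10/7 + 127.932ms (2/7)
6. 767.591ms @ 12/7 + 127.932ms (2/7)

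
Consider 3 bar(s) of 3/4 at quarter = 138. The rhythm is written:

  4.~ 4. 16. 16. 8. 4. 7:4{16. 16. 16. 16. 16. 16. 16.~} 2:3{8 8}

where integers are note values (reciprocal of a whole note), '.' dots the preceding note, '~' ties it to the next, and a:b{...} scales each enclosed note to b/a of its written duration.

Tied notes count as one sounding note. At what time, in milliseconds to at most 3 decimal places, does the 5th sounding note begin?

1. 0.0ms @ 0 + 1304.348ms (3)
2. 1304.348ms @ 3 + 163.043ms (3/8)
3. 1467.391ms @ 27/8 + 163.043ms (3/8)
4. 1630.435ms @ 15/4 + 326.087ms (3/4)
5. 1956.522ms @ 9/2 + 652.174ms (3/2)
6. 2608.696ms @ 6 + 93.168ms (3/14)
7. 2701.863ms @ 87/14 + 93.168ms (3/14)
8. 2795.031ms @ 45/7 + 93.168ms (3/14)
9. 2888.199ms @ 93/14 + 93.168ms (3/14)
10. 2981.366ms @ 48/7 + 93.168ms (3/14)
11. 3074.534ms @ 99/14 + 93.168ms (3/14)
12. 3167.702ms @ 51/7 + 419.255ms (27/28)
13. 3586.957ms @ 33/4 + 326.087ms (3/4)

note 5 onset = 9/2b = 1956.522ms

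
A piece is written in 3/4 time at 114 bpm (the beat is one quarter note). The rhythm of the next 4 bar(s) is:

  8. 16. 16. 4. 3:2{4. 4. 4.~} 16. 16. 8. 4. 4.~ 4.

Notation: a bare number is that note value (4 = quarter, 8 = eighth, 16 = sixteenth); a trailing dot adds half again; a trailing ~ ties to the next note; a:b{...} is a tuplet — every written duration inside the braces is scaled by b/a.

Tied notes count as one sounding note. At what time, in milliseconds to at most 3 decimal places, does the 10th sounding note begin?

1. 0.0ms @ 0 + 394.737ms (3/4)
2. 394.737ms @ 3/4 + 197.368ms (3/8)
3. 592.105ms @ 9/8 + 197.368ms (3/8)
4. 789.474ms @ 3/2 + 789.474ms (3/2)
5. 1578.947ms @ 3 + 526.316ms (1)
6. 2105.263ms @ 4 + 526.316ms (1)
7. 2631.579ms @ 5 + 723.684ms (11/8)
8. 3355.263ms @ 51/8 + 197.368ms (3/8)
9. 3552.632ms @ 27/4 + 394.737ms (3/4)
10. 3947.368ms @ 15/2 + 789.474ms (3/2)
11. 4736.842ms @ 9 + 1578.947ms (3)

note 10 onset = 15/2b = 3947.368ms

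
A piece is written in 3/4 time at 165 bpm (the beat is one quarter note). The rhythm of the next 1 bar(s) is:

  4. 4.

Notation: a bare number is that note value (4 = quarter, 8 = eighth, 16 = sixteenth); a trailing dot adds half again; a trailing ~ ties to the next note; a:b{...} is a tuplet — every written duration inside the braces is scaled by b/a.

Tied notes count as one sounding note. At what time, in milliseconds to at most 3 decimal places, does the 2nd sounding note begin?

1. 0.0ms @ 0 + 545.455ms (3/2)
2. 545.455ms @ 3/2 + 545.455ms (3/2)

note 2 onset = 3/2b = 545.455ms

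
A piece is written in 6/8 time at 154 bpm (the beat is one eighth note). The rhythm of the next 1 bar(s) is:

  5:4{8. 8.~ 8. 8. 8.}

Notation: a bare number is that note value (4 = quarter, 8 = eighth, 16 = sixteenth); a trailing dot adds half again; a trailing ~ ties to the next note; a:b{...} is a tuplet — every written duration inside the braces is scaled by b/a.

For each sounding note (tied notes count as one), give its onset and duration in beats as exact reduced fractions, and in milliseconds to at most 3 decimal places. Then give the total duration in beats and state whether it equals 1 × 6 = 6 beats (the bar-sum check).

1) 0.0ms=0b +467.532ms=6/5b
2) 467.532ms=6/5b +935.065ms=12/5b
3) 1402.597ms=18/5b +467.532ms=6/5b
4) 1870.13ms=24/5b +467.532ms=6/5b
Σ=6b of 6 (154bpm 6/8) — PASS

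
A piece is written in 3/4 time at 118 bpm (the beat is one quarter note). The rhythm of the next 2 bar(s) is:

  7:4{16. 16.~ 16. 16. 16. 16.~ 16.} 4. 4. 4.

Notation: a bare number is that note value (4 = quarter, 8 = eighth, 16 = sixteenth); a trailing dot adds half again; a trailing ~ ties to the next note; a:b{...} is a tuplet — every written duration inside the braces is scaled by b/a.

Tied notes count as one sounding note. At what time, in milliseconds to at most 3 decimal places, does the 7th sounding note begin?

note 7 onset = 3b = 1525.424ms

1. 0.0ms @ 0 + 108.959ms (3/14)
2. 108.959ms @ 3/14 + 217.918ms (3/7)
3. 326.877ms @ 9/14 + 108.959ms (3/14)
4. 435.835ms @ 6/7 + 108.959ms (3/14)
5. 544.794ms @ 15/14 + 217.918ms (3/7)
6. 762.712ms @ 3/2 + 762.712ms (3/2)
7. 1525.424ms @ 3 + 762.712ms (3/2)
8. 2288.136ms @ 9/2 + 762.712ms (3/2)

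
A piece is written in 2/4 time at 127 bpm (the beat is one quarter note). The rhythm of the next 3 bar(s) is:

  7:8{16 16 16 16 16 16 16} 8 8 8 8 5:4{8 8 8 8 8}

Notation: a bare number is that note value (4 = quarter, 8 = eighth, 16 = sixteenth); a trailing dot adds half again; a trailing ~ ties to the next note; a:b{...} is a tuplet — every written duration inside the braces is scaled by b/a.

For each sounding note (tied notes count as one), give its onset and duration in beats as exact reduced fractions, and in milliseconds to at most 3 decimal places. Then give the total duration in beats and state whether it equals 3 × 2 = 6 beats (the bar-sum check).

1) 0.0ms=0b +134.983ms=2/7b
2) 134.983ms=2/7b +134.983ms=2/7b
3) 269.966ms=4/7b +134.983ms=2/7b
4) 404.949ms=6/7b +134.983ms=2/7b
5) 539.933ms=8/7b +134.983ms=2/7b
6) 674.916ms=10/7b +134.983ms=2/7b
7) 809.899ms=12/7b +134.983ms=2/7b
8) 944.882ms=2b +236.22ms=1/2b
9) 1181.102ms=5/2b +236.22ms=1/2b
10) 1417.323ms=3b +236.22ms=1/2b
11) 1653.543ms=7/2b +236.22ms=1/2b
12) 1889.764ms=4b +188.976ms=2/5b
13) 2078.74ms=22/5b +188.976ms=2/5b
14) 2267.717ms=24/5b +188.976ms=2/5b
15) 2456.693ms=26/5b +188.976ms=2/5b
16) 2645.669ms=28/5b +188.976ms=2/5b
Σ=6b of 6 (127bpm 2/4) — PASS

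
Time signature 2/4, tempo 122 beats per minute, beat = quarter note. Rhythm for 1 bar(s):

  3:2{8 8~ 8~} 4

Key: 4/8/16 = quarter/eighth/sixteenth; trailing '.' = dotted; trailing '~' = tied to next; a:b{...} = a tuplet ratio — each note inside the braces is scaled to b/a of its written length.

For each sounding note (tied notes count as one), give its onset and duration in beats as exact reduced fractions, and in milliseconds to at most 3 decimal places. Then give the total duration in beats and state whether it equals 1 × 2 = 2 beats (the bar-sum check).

1) 0.0ms=0b +163.934ms=1/3b
2) 163.934ms=1/3b +819.672ms=5/3b
Σ=2b of 2 (122bpm 2/4) — PASS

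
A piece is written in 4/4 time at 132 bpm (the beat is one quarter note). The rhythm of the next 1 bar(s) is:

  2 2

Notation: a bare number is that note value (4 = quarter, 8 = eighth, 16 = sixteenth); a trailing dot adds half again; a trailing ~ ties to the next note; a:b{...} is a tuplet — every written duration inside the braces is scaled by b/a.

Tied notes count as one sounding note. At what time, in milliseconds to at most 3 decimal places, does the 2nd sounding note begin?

note 2 onset = 2b = 909.091ms

1. 0.0ms @ 0 + 909.091ms (2)
2. 909.091ms @ 2 + 909.091ms (2)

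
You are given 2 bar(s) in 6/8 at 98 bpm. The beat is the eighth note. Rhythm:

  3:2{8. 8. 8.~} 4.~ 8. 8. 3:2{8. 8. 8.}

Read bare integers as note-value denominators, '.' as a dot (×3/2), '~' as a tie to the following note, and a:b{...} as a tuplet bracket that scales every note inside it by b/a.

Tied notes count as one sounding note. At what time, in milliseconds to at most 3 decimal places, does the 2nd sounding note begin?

1. 0.0ms @ 0 + 612.245ms (1)
2. 612.245ms @ 1 + 612.245ms (1)
3. 1224.49ms @ 2 + 3367.347ms (11/2)
4. 4591.837ms @ 15/2 + 918.367ms (3/2)
5. 5510.204ms @ 9 + 612.245ms (1)
6. 6122.449ms @ 10 + 612.245ms (1)
7. 6734.694ms @ 11 + 612.245ms (1)

note 2 onset = 1b = 612.245ms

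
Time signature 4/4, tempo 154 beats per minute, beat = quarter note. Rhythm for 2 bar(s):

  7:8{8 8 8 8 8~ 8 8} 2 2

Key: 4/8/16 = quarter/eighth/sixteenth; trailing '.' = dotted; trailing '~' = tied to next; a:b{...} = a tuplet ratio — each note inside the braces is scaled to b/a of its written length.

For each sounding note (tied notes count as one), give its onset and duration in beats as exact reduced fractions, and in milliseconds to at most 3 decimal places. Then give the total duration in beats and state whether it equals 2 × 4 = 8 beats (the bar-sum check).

1) 0.0ms=0b +222.635ms=4/7b
2) 222.635ms=4/7b +222.635ms=4/7b
3) 445.269ms=8/7b +222.635ms=4/7b
4) 667.904ms=12/7b +222.635ms=4/7b
5) 890.538ms=16/7b +445.269ms=8/7b
6) 1335.807ms=24/7b +222.635ms=4/7b
7) 1558.442ms=4b +779.221ms=2b
8) 2337.662ms=6b +779.221ms=2b
Σ=8b of 8 (154bpm 4/4) — PASS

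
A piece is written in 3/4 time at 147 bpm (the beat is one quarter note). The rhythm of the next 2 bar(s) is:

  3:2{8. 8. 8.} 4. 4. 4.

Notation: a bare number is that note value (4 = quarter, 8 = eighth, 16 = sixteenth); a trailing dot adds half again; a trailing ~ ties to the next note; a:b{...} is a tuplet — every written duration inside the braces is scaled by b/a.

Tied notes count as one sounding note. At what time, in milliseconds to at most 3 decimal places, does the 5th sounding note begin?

note 5 onset = 3b = 1224.49ms

1. 0.0ms @ 0 + 204.082ms (1/2)
2. 204.082ms @ 1/2 + 204.082ms (1/2)
3. 408.163ms @ 1 + 204.082ms (1/2)
4. 612.245ms @ 3/2 + 612.245ms (3/2)
5. 1224.49ms @ 3 + 612.245ms (3/2)
6. 1836.735ms @ 9/2 + 612.245ms (3/2)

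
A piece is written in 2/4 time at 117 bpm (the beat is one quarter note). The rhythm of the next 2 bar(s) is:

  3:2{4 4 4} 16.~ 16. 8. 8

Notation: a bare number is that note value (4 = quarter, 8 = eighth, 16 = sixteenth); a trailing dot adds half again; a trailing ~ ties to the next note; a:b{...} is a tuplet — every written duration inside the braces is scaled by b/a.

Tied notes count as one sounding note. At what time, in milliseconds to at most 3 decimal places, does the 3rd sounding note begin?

note 3 onset = 4/3b = 683.761ms

1. 0.0ms @ 0 + 341.88ms (2/3)
2. 341.88ms @ 2/3 + 341.88ms (2/3)
3. 683.761ms @ 4/3 + 341.88ms (2/3)
4. 1025.641ms @ 2 + 384.615ms (3/4)
5. 1410.256ms @ 11/4 + 384.615ms (3/4)
6. 1794.872ms @ 7/2 + 256.41ms (1/2)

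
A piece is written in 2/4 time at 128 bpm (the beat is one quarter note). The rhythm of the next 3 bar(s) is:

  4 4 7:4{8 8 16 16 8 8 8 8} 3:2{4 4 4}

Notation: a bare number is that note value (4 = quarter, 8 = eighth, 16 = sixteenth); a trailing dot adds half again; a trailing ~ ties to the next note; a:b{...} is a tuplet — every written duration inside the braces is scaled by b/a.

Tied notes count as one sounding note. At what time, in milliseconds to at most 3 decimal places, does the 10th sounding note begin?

1. 0.0ms @ 0 + 468.75ms (1)
2. 468.75ms @ 1 + 468.75ms (1)
3. 937.5ms @ 2 + 133.929ms (2/7)
4. 1071.429ms @ 16/7 + 133.929ms (2/7)
5. 1205.357ms @ 18/7 + 66.964ms (1/7)
6. 1272.321ms @ 19/7 + 66.964ms (1/7)
7. 1339.286ms @ 20/7 + 133.929ms (2/7)
8. 1473.214ms @ 22/7 + 133.929ms (2/7)
9. 1607.143ms @ 24/7 + 133.929ms (2/7)
10. 1741.071ms @ 26/7 + 133.929ms (2/7)
11. 1875.0ms @ 4 + 312.5ms (2/3)
12. 2187.5ms @ 14/3 + 312.5ms (2/3)
13. 2500.0ms @ 16/3 + 312.5ms (2/3)

note 10 onset = 26/7b = 1741.071ms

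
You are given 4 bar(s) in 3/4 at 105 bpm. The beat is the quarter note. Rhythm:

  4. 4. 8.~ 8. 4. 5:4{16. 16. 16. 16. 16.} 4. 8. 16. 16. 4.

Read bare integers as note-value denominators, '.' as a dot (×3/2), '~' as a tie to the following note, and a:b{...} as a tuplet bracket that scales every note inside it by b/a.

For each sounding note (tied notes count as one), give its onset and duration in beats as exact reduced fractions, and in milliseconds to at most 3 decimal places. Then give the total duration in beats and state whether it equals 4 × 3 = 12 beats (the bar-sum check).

1) 0.0ms=0b +857.143ms=3/2b
2) 857.143ms=3/2b +857.143ms=3/2b
3) 1714.286ms=3b +857.143ms=3/2b
4) 2571.429ms=9/2b +857.143ms=3/2b
5) 3428.571ms=6b +171.429ms=3/10b
6) 3600.0ms=63/10b +171.429ms=3/10b
7) 3771.429ms=33/5b +171.429ms=3/10b
8) 3942.857ms=69/10b +171.429ms=3/10b
9) 4114.286ms=36/5b +171.429ms=3/10b
10) 4285.714ms=15/2b +857.143ms=3/2b
11) 5142.857ms=9b +428.571ms=3/4b
12) 5571.429ms=39/4b +214.286ms=3/8b
13) 5785.714ms=81/8b +214.286ms=3/8b
14) 6000.0ms=21/2b +857.143ms=3/2b
Σ=12b of 12 (105bpm 3/4) — PASS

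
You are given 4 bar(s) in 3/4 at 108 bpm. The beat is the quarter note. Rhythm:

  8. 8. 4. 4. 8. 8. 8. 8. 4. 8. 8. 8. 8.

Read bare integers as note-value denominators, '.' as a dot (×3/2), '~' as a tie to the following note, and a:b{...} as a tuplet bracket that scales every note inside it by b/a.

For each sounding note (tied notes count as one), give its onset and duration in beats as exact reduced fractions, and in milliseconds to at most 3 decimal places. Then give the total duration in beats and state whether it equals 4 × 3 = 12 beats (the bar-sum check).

1) 0.0ms=0b +416.667ms=3/4b
2) 416.667ms=3/4b +416.667ms=3/4b
3) 833.333ms=3/2b +833.333ms=3/2b
4) 1666.667ms=3b +833.333ms=3/2b
5) 2500.0ms=9/2b +416.667ms=3/4b
6) 2916.667ms=21/4b +416.667ms=3/4b
7) 3333.333ms=6b +416.667ms=3/4b
8) 3750.0ms=27/4b +416.667ms=3/4b
9) 4166.667ms=15/2b +833.333ms=3/2b
10) 5000.0ms=9b +416.667ms=3/4b
11) 5416.667ms=39/4b +416.667ms=3/4b
12) 5833.333ms=21/2b +416.667ms=3/4b
13) 6250.0ms=45/4b +416.667ms=3/4b
Σ=12b of 12 (108bpm 3/4) — PASS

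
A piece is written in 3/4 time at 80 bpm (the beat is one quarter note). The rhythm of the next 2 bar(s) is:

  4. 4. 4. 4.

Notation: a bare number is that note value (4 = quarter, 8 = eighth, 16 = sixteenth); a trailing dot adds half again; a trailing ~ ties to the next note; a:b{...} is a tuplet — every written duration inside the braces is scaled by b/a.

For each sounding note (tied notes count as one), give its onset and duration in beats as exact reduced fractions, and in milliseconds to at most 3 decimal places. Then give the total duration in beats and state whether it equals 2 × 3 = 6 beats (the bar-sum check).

1) 0.0ms=0b +1125.0ms=3/2b
2) 1125.0ms=3/2b +1125.0ms=3/2b
3) 2250.0ms=3b +1125.0ms=3/2b
4) 3375.0ms=9/2b +1125.0ms=3/2b
Σ=6b of 6 (80bpm 3/4) — PASS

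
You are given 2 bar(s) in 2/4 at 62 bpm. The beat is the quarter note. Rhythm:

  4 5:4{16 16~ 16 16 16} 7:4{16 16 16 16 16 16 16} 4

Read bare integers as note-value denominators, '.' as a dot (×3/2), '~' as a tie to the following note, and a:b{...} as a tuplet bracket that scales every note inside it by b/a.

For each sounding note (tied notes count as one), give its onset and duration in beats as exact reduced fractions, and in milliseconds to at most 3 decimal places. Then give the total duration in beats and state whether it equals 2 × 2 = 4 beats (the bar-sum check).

1) 0.0ms=0b +967.742ms=1b
2) 967.742ms=1b +193.548ms=1/5b
3) 1161.29ms=6/5b +387.097ms=2/5b
4) 1548.387ms=8/5b +193.548ms=1/5b
5) 1741.935ms=9/5b +193.548ms=1/5b
6) 1935.484ms=2b +138.249ms=1/7b
7) 2073.733ms=15/7b +138.249ms=1/7b
8) 2211.982ms=16/7b +138.249ms=1/7b
9) 2350.23ms=17/7b +138.249ms=1/7b
10) 2488.479ms=18/7b +138.249ms=1/7b
11) 2626.728ms=19/7b +138.249ms=1/7b
12) 2764.977ms=20/7b +138.249ms=1/7b
13) 2903.226ms=3b +967.742ms=1b
Σ=4b of 4 (62bpm 2/4) — PASS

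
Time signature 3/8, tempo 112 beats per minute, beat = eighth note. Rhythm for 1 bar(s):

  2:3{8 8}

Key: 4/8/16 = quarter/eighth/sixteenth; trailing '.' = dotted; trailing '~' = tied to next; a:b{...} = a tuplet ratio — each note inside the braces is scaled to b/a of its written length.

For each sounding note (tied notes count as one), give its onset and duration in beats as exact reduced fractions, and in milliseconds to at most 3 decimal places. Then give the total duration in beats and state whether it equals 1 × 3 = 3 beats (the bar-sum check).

1) 0.0ms=0b +803.571ms=3/2b
2) 803.571ms=3/2b +803.571ms=3/2b
Σ=3b of 3 (112bpm 3/8) — PASS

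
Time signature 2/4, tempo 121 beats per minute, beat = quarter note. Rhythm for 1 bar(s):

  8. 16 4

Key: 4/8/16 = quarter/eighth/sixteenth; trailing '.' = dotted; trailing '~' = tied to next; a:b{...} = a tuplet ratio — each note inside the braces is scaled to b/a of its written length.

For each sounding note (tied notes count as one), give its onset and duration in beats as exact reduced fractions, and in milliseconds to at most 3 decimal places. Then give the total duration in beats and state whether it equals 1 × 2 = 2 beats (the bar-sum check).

1) 0.0ms=0b +371.901ms=3/4b
2) 371.901ms=3/4b +123.967ms=1/4b
3) 495.868ms=1b +495.868ms=1b
Σ=2b of 2 (121bpm 2/4) — PASS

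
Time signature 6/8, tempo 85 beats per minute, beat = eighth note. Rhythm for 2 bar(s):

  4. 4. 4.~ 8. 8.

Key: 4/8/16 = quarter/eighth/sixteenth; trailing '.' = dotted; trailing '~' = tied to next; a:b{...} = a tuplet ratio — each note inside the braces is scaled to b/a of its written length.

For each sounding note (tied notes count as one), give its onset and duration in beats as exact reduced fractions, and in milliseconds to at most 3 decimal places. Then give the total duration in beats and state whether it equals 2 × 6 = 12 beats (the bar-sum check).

1) 0.0ms=0b +2117.647ms=3b
2) 2117.647ms=3b +2117.647ms=3b
3) 4235.294ms=6b +3176.471ms=9/2b
4) 7411.765ms=21/2b +1058.824ms=3/2b
Σ=12b of 12 (85bpm 6/8) — PASS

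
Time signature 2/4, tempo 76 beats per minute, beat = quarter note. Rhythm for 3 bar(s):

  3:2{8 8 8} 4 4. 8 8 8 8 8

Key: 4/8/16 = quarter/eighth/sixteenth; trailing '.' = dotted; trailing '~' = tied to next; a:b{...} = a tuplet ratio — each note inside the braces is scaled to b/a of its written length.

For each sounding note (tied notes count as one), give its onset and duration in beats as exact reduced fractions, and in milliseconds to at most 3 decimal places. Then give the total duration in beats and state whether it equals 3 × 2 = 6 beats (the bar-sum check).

1) 0.0ms=0b +263.158ms=1/3b
2) 263.158ms=1/3b +263.158ms=1/3b
3) 526.316ms=2/3b +263.158ms=1/3b
4) 789.474ms=1b +789.474ms=1b
5) 1578.947ms=2b +1184.211ms=3/2b
6) 2763.158ms=7/2b +394.737ms=1/2b
7) 3157.895ms=4b +394.737ms=1/2b
8) 3552.632ms=9/2b +394.737ms=1/2b
9) 3947.368ms=5b +394.737ms=1/2b
10) 4342.105ms=11/2b +394.737ms=1/2b
Σ=6b of 6 (76bpm 2/4) — PASS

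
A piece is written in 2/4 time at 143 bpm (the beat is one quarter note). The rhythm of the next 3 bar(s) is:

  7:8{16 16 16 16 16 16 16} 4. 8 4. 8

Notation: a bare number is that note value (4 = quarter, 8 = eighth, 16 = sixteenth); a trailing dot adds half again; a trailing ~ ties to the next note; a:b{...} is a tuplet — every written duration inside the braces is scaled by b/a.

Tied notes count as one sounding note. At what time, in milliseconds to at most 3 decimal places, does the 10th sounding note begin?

1. 0.0ms @ 0 + 119.88ms (2/7)
2. 119.88ms @ 2/7 + 119.88ms (2/7)
3. 239.76ms @ 4/7 + 119.88ms (2/7)
4. 359.64ms @ 6/7 + 119.88ms (2/7)
5. 479.52ms @ 8/7 + 119.88ms (2/7)
6. 599.401ms @ 10/7 + 119.88ms (2/7)
7. 719.281ms @ 12/7 + 119.88ms (2/7)
8. 839.161ms @ 2 + 629.371ms (3/2)
9. 1468.531ms @ 7/2 + 209.79ms (1/2)
10. 1678.322ms @ 4 + 629.371ms (3/2)
11. 2307.692ms @ 11/2 + 209.79ms (1/2)

note 10 onset = 4b = 1678.322ms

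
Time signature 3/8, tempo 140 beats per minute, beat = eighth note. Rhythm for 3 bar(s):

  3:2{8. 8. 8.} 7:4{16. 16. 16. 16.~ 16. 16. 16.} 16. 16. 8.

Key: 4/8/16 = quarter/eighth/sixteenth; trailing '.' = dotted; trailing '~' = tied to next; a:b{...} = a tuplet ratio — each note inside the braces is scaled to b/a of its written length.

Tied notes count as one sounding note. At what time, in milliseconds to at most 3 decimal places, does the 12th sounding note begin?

note 12 onset = 15/2b = 3214.286ms

1. 0.0ms @ 0 + 428.571ms (1)
2. 428.571ms @ 1 + 428.571ms (1)
3. 857.143ms @ 2 + 428.571ms (1)
4. 1285.714ms @ 3 + 183.673ms (3/7)
5. 1469.388ms @ 24/7 + 183.673ms (3/7)
6. 1653.061ms @ 27/7 + 183.673ms (3/7)
7. 1836.735ms @ 30/7 + 367.347ms (6/7)
8. 2204.082ms @ 36/7 + 183.673ms (3/7)
9. 2387.755ms @ 39/7 + 183.673ms (3/7)
10. 2571.429ms @ 6 + 321.429ms (3/4)
11. 2892.857ms @ 27/4 + 321.429ms (3/4)
12. 3214.286ms @ 15/2 + 642.857ms (3/2)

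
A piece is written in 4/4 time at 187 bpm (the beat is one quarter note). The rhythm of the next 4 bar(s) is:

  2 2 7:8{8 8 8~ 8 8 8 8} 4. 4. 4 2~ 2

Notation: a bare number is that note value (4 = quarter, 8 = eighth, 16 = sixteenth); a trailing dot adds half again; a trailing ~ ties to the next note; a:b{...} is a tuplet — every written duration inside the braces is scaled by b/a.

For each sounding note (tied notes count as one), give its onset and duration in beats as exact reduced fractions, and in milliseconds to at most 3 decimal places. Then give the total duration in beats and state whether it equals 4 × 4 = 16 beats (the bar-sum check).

1) 0.0ms=0b +641.711ms=2b
2) 641.711ms=2b +641.711ms=2b
3) 1283.422ms=4b +183.346ms=4/7b
4) 1466.769ms=32/7b +183.346ms=4/7b
5) 1650.115ms=36/7b +366.692ms=8/7b
6) 2016.807ms=44/7b +183.346ms=4/7b
7) 2200.153ms=48/7b +183.346ms=4/7b
8) 2383.499ms=52/7b +183.346ms=4/7b
9) 2566.845ms=8b +481.283ms=3/2b
10) 3048.128ms=19/2b +481.283ms=3/2b
11) 3529.412ms=11b +320.856ms=1b
12) 3850.267ms=12b +1283.422ms=4b
Σ=16b of 16 (187bpm 4/4) — PASS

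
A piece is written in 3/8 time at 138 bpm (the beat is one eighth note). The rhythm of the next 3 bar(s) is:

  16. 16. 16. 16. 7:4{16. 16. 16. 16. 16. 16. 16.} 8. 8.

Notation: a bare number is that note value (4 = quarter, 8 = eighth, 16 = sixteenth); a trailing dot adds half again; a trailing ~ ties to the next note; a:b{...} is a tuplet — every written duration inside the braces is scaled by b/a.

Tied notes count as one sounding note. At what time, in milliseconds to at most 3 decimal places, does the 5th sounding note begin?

note 5 onset = 3b = 1304.348ms

1. 0.0ms @ 0 + 326.087ms (3/4)
2. 326.087ms @ 3/4 + 326.087ms (3/4)
3. 652.174ms @ 3/2 + 326.087ms (3/4)
4. 978.261ms @ 9/4 + 326.087ms (3/4)
5. 1304.348ms @ 3 + 186.335ms (3/7)
6. 1490.683ms @ 24/7 + 186.335ms (3/7)
7. 1677.019ms @ 27/7 + 186.335ms (3/7)
8. 1863.354ms @ 30/7 + 186.335ms (3/7)
9. 2049.689ms @ 33/7 + 186.335ms (3/7)
10. 2236.025ms @ 36/7 + 186.335ms (3/7)
11. 2422.36ms @ 39/7 + 186.335ms (3/7)
12. 2608.696ms @ 6 + 652.174ms (3/2)
13. 3260.87ms @ 15/2 + 652.174ms (3/2)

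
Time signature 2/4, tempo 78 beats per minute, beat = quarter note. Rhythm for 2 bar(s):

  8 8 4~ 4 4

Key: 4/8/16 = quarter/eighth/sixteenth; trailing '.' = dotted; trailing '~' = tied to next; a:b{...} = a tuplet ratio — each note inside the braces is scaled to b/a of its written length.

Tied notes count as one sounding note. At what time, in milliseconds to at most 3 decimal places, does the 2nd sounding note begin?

1. 0.0ms @ 0 + 384.615ms (1/2)
2. 384.615ms @ 1/2 + 384.615ms (1/2)
3. 769.231ms @ 1 + 1538.462ms (2)
4. 2307.692ms @ 3 + 769.231ms (1)

note 2 onset = 1/2b = 384.615ms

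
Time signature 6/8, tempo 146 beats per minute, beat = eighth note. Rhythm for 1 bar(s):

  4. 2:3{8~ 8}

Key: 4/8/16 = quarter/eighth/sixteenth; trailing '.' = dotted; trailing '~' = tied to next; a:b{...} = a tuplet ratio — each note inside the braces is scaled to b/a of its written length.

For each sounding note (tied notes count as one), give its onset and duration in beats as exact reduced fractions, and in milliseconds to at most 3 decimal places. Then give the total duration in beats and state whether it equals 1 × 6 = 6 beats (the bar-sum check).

1) 0.0ms=0b +1232.877ms=3b
2) 1232.877ms=3b +1232.877ms=3b
Σ=6b of 6 (146bpm 6/8) — PASS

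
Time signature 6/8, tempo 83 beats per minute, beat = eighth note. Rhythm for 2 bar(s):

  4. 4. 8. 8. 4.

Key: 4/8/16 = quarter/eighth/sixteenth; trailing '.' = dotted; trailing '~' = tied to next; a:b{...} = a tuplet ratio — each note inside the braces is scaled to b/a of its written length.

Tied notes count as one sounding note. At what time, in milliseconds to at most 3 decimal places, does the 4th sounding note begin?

note 4 onset = 15/2b = 5421.687ms

1. 0.0ms @ 0 + 2168.675ms (3)
2. 2168.675ms @ 3 + 2168.675ms (3)
3. 4337.349ms @ 6 + 1084.337ms (3/2)
4. 5421.687ms @ 15/2 + 1084.337ms (3/2)
5. 6506.024ms @ 9 + 2168.675ms (3)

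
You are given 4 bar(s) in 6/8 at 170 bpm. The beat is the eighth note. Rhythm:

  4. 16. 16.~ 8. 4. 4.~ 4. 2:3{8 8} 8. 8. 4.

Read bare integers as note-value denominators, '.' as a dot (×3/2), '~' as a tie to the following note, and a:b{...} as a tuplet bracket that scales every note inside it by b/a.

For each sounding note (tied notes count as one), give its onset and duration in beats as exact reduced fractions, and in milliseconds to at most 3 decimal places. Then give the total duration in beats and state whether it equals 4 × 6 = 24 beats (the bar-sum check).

1) 0.0ms=0b +1058.824ms=3b
2) 1058.824ms=3b +264.706ms=3/4b
3) 1323.529ms=15/4b +794.118ms=9/4b
4) 2117.647ms=6b +1058.824ms=3b
5) 3176.471ms=9b +2117.647ms=6b
6) 5294.118ms=15b +529.412ms=3/2b
7) 5823.529ms=33/2b +529.412ms=3/2b
8) 6352.941ms=18b +529.412ms=3/2b
9) 6882.353ms=39/2b +529.412ms=3/2b
10) 7411.765ms=21b +1058.824ms=3b
Σ=24b of 24 (170bpm 6/8) — PASS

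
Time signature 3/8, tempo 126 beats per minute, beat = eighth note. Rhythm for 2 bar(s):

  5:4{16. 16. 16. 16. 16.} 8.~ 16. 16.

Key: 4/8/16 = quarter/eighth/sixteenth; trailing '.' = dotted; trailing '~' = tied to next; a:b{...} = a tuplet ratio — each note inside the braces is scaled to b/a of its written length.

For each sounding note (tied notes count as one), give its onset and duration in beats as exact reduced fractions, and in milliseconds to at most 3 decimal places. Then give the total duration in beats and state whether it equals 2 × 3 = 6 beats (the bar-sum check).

1) 0.0ms=0b +285.714ms=3/5b
2) 285.714ms=3/5b +285.714ms=3/5b
3) 571.429ms=6/5b +285.714ms=3/5b
4) 857.143ms=9/5b +285.714ms=3/5b
5) 1142.857ms=12/5b +285.714ms=3/5b
6) 1428.571ms=3b +1071.429ms=9/4b
7) 2500.0ms=21/4b +357.143ms=3/4b
Σ=6b of 6 (126bpm 3/8) — PASS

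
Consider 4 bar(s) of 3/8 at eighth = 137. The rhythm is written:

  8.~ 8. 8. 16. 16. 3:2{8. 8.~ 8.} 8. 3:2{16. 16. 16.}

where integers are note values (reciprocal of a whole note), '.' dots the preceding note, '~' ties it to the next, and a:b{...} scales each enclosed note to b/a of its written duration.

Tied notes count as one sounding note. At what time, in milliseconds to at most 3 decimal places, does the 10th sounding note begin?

note 10 onset = 23/2b = 5036.496ms

1. 0.0ms @ 0 + 1313.869ms (3)
2. 1313.869ms @ 3 + 656.934ms (3/2)
3. 1970.803ms @ 9/2 + 328.467ms (3/4)
4. 2299.27ms @ 21/4 + 328.467ms (3/4)
5. 2627.737ms @ 6 + 437.956ms (1)
6. 3065.693ms @ 7 + 875.912ms (2)
7. 3941.606ms @ 9 + 656.934ms (3/2)
8. 4598.54ms @ 21/2 + 218.978ms (1/2)
9. 4817.518ms @ 11 + 218.978ms (1/2)
10. 5036.496ms @ 23/2 + 218.978ms (1/2)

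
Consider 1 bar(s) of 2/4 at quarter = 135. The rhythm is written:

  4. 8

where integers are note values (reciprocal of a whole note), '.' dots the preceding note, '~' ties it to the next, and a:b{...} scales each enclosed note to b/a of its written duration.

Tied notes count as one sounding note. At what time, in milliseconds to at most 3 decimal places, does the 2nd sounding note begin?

1. 0.0ms @ 0 + 666.667ms (3/2)
2. 666.667ms @ 3/2 + 222.222ms (1/2)

note 2 onset = 3/2b = 666.667ms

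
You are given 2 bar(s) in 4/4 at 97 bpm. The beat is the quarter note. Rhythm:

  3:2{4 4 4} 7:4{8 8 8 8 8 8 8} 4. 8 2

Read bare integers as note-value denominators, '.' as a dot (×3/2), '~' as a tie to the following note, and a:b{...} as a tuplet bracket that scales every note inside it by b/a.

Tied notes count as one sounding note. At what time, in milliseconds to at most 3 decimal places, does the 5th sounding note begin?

note 5 onset = 16/7b = 1413.844ms

1. 0.0ms @ 0 + 412.371ms (2/3)
2. 412.371ms @ 2/3 + 412.371ms (2/3)
3. 824.742ms @ 4/3 + 412.371ms (2/3)
4. 1237.113ms @ 2 + 176.73ms (2/7)
5. 1413.844ms @ 16/7 + 176.73ms (2/7)
6. 1590.574ms @ 18/7 + 176.73ms (2/7)
7. 1767.305ms @ 20/7 + 176.73ms (2/7)
8. 1944.035ms @ 22/7 + 176.73ms (2/7)
9. 2120.766ms @ 24/7 + 176.73ms (2/7)
10. 2297.496ms @ 26/7 + 176.73ms (2/7)
11. 2474.227ms @ 4 + 927.835ms (3/2)
12. 3402.062ms @ 11/2 + 309.278ms (1/2)
13. 3711.34ms @ 6 + 1237.113ms (2)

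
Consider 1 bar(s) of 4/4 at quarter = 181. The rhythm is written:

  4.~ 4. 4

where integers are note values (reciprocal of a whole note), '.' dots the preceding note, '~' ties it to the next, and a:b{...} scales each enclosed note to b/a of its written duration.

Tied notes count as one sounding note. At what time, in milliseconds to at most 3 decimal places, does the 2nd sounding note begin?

1. 0.0ms @ 0 + 994.475ms (3)
2. 994.475ms @ 3 + 331.492ms (1)

note 2 onset = 3b = 994.475ms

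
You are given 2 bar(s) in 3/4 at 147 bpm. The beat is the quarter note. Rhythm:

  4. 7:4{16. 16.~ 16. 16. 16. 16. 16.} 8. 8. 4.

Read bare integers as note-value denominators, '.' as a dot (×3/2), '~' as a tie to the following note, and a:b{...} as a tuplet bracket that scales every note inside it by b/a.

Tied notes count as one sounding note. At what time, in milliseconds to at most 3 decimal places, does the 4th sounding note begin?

note 4 onset = 15/7b = 874.636ms

1. 0.0ms @ 0 + 612.245ms (3/2)
2. 612.245ms @ 3/2 + 87.464ms (3/14)
3. 699.708ms @ 12/7 + 174.927ms (3/7)
4. 874.636ms @ 15/7 + 87.464ms (3/14)
5. 962.099ms @ 33/14 + 87.464ms (3/14)
6. 1049.563ms @ 18/7 + 87.464ms (3/14)
7. 1137.026ms @ 39/14 + 87.464ms (3/14)
8. 1224.49ms @ 3 + 306.122ms (3/4)
9. 1530.612ms @ 15/4 + 306.122ms (3/4)
10. 1836.735ms @ 9/2 + 612.245ms (3/2)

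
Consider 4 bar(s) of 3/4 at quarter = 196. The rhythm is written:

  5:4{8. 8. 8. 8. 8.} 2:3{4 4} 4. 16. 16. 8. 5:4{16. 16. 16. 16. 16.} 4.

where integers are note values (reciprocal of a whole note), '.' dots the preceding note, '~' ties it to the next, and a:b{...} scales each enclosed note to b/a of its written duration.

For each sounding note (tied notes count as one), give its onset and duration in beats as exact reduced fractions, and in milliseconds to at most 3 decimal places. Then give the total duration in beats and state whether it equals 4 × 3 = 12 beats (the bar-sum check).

1) 0.0ms=0b +183.673ms=3/5b
2) 183.673ms=3/5b +183.673ms=3/5b
3) 367.347ms=6/5b +183.673ms=3/5b
4) 551.02ms=9/5b +183.673ms=3/5b
5) 734.694ms=12/5b +183.673ms=3/5b
6) 918.367ms=3b +459.184ms=3/2b
7) 1377.551ms=9/2b +459.184ms=3/2b
8) 1836.735ms=6b +459.184ms=3/2b
9) 2295.918ms=15/2b +114.796ms=3/8b
10) 2410.714ms=63/8b +114.796ms=3/8b
11) 2525.51ms=33/4b +229.592ms=3/4b
12) 2755.102ms=9b +91.837ms=3/10b
13) 2846.939ms=93/10b +91.837ms=3/10b
14) 2938.776ms=48/5b +91.837ms=3/10b
15) 3030.612ms=99/10b +91.837ms=3/10b
16) 3122.449ms=51/5b +91.837ms=3/10b
17) 3214.286ms=21/2b +459.184ms=3/2b
Σ=12b of 12 (196bpm 3/4) — PASS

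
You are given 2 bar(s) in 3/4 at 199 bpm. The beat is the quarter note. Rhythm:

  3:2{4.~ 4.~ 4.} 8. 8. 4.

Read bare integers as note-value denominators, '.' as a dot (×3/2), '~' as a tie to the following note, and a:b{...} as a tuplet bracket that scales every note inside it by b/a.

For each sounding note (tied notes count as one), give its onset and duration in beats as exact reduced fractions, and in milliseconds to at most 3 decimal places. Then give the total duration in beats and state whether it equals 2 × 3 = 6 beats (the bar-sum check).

1) 0.0ms=0b +904.523ms=3b
2) 904.523ms=3b +226.131ms=3/4b
3) 1130.653ms=15/4b +226.131ms=3/4b
4) 1356.784ms=9/2b +452.261ms=3/2b
Σ=6b of 6 (199bpm 3/4) — PASS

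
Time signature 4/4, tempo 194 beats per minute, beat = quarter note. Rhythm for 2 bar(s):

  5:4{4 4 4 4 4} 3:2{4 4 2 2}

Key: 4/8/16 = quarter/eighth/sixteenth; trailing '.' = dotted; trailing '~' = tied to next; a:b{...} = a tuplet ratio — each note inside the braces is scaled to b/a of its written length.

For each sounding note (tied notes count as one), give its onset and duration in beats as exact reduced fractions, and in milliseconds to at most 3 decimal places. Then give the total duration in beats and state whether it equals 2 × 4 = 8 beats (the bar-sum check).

1) 0.0ms=0b +247.423ms=4/5b
2) 247.423ms=4/5b +247.423ms=4/5b
3) 494.845ms=8/5b +247.423ms=4/5b
4) 742.268ms=12/5b +247.423ms=4/5b
5) 989.691ms=16/5b +247.423ms=4/5b
6) 1237.113ms=4b +206.186ms=2/3b
7) 1443.299ms=14/3b +206.186ms=2/3b
8) 1649.485ms=16/3b +412.371ms=4/3b
9) 2061.856ms=20/3b +412.371ms=4/3b
Σ=8b of 8 (194bpm 4/4) — PASS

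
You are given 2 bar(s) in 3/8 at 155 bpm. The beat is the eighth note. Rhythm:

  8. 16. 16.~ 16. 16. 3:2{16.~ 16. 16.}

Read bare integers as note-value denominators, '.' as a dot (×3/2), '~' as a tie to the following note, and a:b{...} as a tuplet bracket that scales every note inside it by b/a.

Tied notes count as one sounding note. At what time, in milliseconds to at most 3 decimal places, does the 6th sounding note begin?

note 6 onset = 11/2b = 2129.032ms

1. 0.0ms @ 0 + 580.645ms (3/2)
2. 580.645ms @ 3/2 + 290.323ms (3/4)
3. 870.968ms @ 9/4 + 580.645ms (3/2)
4. 1451.613ms @ 15/4 + 290.323ms (3/4)
5. 1741.935ms @ 9/2 + 387.097ms (1)
6. 2129.032ms @ 11/2 + 193.548ms (1/2)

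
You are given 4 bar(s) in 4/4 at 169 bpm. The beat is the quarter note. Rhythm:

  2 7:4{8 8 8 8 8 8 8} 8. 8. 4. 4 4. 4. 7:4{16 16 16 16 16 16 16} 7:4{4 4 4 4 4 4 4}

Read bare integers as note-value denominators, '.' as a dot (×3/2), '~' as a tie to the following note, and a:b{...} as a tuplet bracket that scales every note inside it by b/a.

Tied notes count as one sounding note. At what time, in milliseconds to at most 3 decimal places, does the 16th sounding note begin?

1. 0.0ms @ 0 + 710.059ms (2)
2. 710.059ms @ 2 + 101.437ms (2/7)
3. 811.496ms @ 16/7 + 101.437ms (2/7)
4. 912.933ms @ 18/7 + 101.437ms (2/7)
5. 1014.37ms @ 20/7 + 101.437ms (2/7)
6. 1115.807ms @ 22/7 + 101.437ms (2/7)
7. 1217.244ms @ 24/7 + 101.437ms (2/7)
8. 1318.681ms @ 26/7 + 101.437ms (2/7)
9. 1420.118ms @ 4 + 266.272ms (3/4)
10. 1686.391ms @ 19/4 + 266.272ms (3/4)
11. 1952.663ms @ 11/2 + 532.544ms (3/2)
12. 2485.207ms @ 7 + 355.03ms (1)
13. 2840.237ms @ 8 + 532.544ms (3/2)
14. 3372.781ms @ 19/2 + 532.544ms (3/2)
15. 3905.325ms @ 11 + 50.719ms (1/7)
16. 3956.044ms @ 78/7 + 50.719ms (1/7)
17. 4006.762ms @ 79/7 + 50.719ms (1/7)
18. 4057.481ms @ 80/7 + 50.719ms (1/7)
19. 4108.199ms @ 81/7 + 50.719ms (1/7)
20. 4158.918ms @ 82/7 + 50.719ms (1/7)
21. 4209.637ms @ 83/7 + 50.719ms (1/7)
22. 4260.355ms @ 12 + 202.874ms (4/7)
23. 4463.229ms @ 88/7 + 202.874ms (4/7)
24. 4666.103ms @ 92/7 + 202.874ms (4/7)
25. 4868.977ms @ 96/7 + 202.874ms (4/7)
26. 5071.851ms @ 100/7 + 202.874ms (4/7)
27. 5274.725ms @ 104/7 + 202.874ms (4/7)
28. 5477.599ms @ 108/7 + 202.874ms (4/7)

note 16 onset = 78/7b = 3956.044ms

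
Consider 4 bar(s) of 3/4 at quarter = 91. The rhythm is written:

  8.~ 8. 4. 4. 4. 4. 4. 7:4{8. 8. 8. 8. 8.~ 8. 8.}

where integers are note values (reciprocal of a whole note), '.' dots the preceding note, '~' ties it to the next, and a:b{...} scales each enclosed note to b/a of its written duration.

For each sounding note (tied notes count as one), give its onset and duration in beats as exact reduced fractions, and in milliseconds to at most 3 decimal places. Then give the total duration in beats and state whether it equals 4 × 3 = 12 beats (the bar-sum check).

1) 0.0ms=0b +989.011ms=3/2b
2) 989.011ms=3/2b +989.011ms=3/2b
3) 1978.022ms=3b +989.011ms=3/2b
4) 2967.033ms=9/2b +989.011ms=3/2b
5) 3956.044ms=6b +989.011ms=3/2b
6) 4945.055ms=15/2b +989.011ms=3/2b
7) 5934.066ms=9b +282.575ms=3/7b
8) 6216.641ms=66/7b +282.575ms=3/7b
9) 6499.215ms=69/7b +282.575ms=3/7b
10) 6781.79ms=72/7b +282.575ms=3/7b
11) 7064.364ms=75/7b +565.149ms=6/7b
12) 7629.513ms=81/7b +282.575ms=3/7b
Σ=12b of 12 (91bpm 3/4) — PASS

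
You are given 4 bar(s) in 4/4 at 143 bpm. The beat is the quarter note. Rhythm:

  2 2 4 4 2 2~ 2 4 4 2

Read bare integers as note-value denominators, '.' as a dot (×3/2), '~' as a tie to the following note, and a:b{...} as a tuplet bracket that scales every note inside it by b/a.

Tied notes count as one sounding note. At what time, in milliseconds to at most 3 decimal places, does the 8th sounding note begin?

note 8 onset = 13b = 5454.545ms

1. 0.0ms @ 0 + 839.161ms (2)
2. 839.161ms @ 2 + 839.161ms (2)
3. 1678.322ms @ 4 + 419.58ms (1)
4. 2097.902ms @ 5 + 419.58ms (1)
5. 2517.483ms @ 6 + 839.161ms (2)
6. 3356.643ms @ 8 + 1678.322ms (4)
7. 5034.965ms @ 12 + 419.58ms (1)
8. 5454.545ms @ 13 + 419.58ms (1)
9. 5874.126ms @ 14 + 839.161ms (2)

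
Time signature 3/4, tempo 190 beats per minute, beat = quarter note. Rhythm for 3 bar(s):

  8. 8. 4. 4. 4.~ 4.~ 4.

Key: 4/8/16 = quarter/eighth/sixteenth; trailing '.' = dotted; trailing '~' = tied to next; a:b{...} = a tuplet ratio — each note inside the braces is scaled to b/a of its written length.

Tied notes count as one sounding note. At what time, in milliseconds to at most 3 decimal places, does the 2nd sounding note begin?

note 2 onset = 3/4b = 236.842ms

1. 0.0ms @ 0 + 236.842ms (3/4)
2. 236.842ms @ 3/4 + 236.842ms (3/4)
3. 473.684ms @ 3/2 + 473.684ms (3/2)
4. 947.368ms @ 3 + 473.684ms (3/2)
5. 1421.053ms @ 9/2 + 1421.053ms (9/2)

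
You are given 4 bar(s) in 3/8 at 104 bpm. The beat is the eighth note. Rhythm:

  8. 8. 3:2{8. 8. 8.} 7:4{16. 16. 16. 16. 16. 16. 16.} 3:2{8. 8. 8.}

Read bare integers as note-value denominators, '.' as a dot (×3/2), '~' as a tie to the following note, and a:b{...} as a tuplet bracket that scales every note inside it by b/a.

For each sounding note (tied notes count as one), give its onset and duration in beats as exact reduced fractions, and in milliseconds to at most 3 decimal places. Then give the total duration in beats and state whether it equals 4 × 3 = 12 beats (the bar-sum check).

1) 0.0ms=0b +865.385ms=3/2b
2) 865.385ms=3/2b +865.385ms=3/2b
3) 1730.769ms=3b +576.923ms=1b
4) 2307.692ms=4b +576.923ms=1b
5) 2884.615ms=5b +576.923ms=1b
6) 3461.538ms=6b +247.253ms=3/7b
7) 3708.791ms=45/7b +247.253ms=3/7b
8) 3956.044ms=48/7b +247.253ms=3/7b
9) 4203.297ms=51/7b +247.253ms=3/7b
10) 4450.549ms=54/7b +247.253ms=3/7b
11) 4697.802ms=57/7b +247.253ms=3/7b
12) 4945.055ms=60/7b +247.253ms=3/7b
13) 5192.308ms=9b +576.923ms=1b
14) 5769.231ms=10b +576.923ms=1b
15) 6346.154ms=11b +576.923ms=1b
Σ=12b of 12 (104bpm 3/8) — PASS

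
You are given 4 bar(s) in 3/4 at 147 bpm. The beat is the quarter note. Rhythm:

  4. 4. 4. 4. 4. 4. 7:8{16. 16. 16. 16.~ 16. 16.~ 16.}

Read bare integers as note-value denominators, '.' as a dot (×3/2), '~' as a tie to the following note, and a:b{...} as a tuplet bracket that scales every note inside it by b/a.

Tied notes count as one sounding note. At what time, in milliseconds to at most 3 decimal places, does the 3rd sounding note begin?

note 3 onset = 3b = 1224.49ms

1. 0.0ms @ 0 + 612.245ms (3/2)
2. 612.245ms @ 3/2 + 612.245ms (3/2)
3. 1224.49ms @ 3 + 612.245ms (3/2)
4. 1836.735ms @ 9/2 + 612.245ms (3/2)
5. 2448.98ms @ 6 + 612.245ms (3/2)
6. 3061.224ms @ 15/2 + 612.245ms (3/2)
7. 3673.469ms @ 9 + 174.927ms (3/7)
8. 3848.397ms @ 66/7 + 174.927ms (3/7)
9. 4023.324ms @ 69/7 + 174.927ms (3/7)
10. 4198.251ms @ 72/7 + 349.854ms (6/7)
11. 4548.105ms @ 78/7 + 349.854ms (6/7)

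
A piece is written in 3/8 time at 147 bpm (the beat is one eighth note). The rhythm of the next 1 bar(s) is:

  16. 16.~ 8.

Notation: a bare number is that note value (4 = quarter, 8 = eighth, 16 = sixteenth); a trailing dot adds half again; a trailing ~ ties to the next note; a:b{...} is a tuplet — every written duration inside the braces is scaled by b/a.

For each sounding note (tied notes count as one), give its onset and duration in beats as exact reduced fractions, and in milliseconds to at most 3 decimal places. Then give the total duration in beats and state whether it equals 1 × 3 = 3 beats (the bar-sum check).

1) 0.0ms=0b +306.122ms=3/4b
2) 306.122ms=3/4b +918.367ms=9/4b
Σ=3b of 3 (147bpm 3/8) — PASS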